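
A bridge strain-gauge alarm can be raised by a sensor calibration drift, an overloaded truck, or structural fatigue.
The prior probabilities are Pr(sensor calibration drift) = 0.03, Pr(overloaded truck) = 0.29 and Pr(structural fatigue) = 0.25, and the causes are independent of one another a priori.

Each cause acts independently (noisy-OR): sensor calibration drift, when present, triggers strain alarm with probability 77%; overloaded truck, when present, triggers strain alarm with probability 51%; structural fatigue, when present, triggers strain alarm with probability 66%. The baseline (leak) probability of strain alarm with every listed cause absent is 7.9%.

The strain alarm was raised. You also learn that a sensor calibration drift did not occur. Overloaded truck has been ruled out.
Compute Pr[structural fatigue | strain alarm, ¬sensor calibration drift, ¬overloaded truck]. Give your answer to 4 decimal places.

Under noisy-OR, P(strain alarm | causes) = 1 − (1−0.079)·∏(1−qᵢ) over the active causes.
Numerator (weight on configurations with structural fatigue): 0.68686*0.25 = 0.171715
Normalizer over all consistent configurations: 0.079*0.75 + 0.68686*0.25 = 0.230965
P(structural fatigue | strain alarm, ¬sensor calibration drift, ¬overloaded truck) = 0.171715/0.230965 ≈ 0.7435

Pr[structural fatigue | strain alarm, ¬sensor calibration drift, ¬overloaded truck] ≈ 0.7435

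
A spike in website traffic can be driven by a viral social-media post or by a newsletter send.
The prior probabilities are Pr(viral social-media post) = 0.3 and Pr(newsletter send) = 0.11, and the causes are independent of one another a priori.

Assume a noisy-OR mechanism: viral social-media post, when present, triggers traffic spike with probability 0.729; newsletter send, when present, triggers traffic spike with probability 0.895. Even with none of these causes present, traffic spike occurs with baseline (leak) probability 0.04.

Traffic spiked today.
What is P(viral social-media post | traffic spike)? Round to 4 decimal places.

P(viral social-media post | traffic spike) ≈ 0.7092

Under noisy-OR, P(traffic spike | causes) = 1 − (1−0.04)·∏(1−qᵢ) over the active causes.
Enumerate the 4 (viral social-media post, newsletter send) configurations and weight by the priors:
  P(traffic spike) = 0.04·0.7·0.89 + 0.8992·0.7·0.11 + 0.73984·0.3·0.89 + 0.972683·0.3·0.11
        = 0.024920 + 0.069238 + 0.197537 + 0.032099 = 0.323794
The terms with viral social-media post present sum to 0.229636, so
  P(viral social-media post | traffic spike) = 0.229636 / 0.323794 ≈ 0.7092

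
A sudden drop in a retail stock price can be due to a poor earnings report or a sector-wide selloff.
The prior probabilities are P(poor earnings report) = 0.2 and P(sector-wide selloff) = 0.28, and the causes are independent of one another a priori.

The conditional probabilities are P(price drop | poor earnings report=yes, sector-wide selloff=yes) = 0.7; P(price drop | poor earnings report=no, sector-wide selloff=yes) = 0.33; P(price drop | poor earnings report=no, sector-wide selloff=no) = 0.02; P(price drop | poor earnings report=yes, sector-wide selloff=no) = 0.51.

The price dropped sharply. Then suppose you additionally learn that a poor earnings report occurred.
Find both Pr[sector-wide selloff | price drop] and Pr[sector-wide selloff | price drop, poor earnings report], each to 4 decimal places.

Numerator (weight on configurations with sector-wide selloff): 0.073920 + 0.039200 = 0.113120
Normalizer over all consistent configurations: 0.02*0.8*0.72 + 0.33*0.8*0.28 + 0.51*0.2*0.72 + 0.7*0.2*0.28 = 0.198080
Posterior = 0.113120 / 0.198080 ≈ 0.5711

With the extra evidence:
Enumerate both values of sector-wide selloff and weight by the priors:
  P(price drop | poor earnings report) = 0.51·0.72 + 0.7·0.28
        = 0.367200 + 0.196000 = 0.563200
Configurations with sector-wide selloff contribute 0.196000, so
  P(sector-wide selloff | price drop, poor earnings report) = 0.196000 / 0.563200 ≈ 0.3480

Pr[sector-wide selloff | price drop] ≈ 0.5711; Pr[sector-wide selloff | price drop, poor earnings report] ≈ 0.3480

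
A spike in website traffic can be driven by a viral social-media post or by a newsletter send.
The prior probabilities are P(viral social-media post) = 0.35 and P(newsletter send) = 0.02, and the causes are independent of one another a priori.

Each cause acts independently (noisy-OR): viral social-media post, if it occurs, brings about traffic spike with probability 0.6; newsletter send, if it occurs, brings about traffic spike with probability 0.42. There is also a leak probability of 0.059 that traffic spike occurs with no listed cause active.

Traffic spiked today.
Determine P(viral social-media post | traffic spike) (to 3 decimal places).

P(viral social-media post | traffic spike) ≈ 0.835

Under noisy-OR, P(traffic spike | causes) = 1 − (1−0.059)·∏(1−qᵢ) over the active causes.
For the numerator, keep only viral social-media post=true terms: 0.213895 + 0.005472 = 0.219367
Normalizer over all consistent configurations: 0.059·0.65·0.98 + 0.45422·0.65·0.02 + 0.6236·0.35·0.98 + 0.781688·0.35·0.02 = 0.262855
Posterior = 0.219367 / 0.262855 ≈ 0.835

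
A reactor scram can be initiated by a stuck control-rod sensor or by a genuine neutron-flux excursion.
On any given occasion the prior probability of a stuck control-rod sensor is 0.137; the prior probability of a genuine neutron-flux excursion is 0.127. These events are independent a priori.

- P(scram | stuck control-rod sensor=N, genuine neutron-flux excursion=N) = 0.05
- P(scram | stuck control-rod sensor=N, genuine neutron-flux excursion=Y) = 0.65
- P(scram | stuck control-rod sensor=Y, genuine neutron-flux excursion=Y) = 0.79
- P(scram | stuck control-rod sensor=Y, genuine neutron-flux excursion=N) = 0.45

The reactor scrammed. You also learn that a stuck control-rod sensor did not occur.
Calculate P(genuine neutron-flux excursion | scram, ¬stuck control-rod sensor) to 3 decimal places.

P(scram | ¬stuck control-rod sensor) = 0.05·0.873 + 0.65·0.127 = 0.043650 + 0.082550 = 0.126200
The genuine neutron-flux excursion-present share is 0.65·0.127 = 0.082550.
So P(genuine neutron-flux excursion | scram, ¬stuck control-rod sensor) = 0.082550/0.126200 ≈ 0.654.

P(genuine neutron-flux excursion | scram, ¬stuck control-rod sensor) ≈ 0.654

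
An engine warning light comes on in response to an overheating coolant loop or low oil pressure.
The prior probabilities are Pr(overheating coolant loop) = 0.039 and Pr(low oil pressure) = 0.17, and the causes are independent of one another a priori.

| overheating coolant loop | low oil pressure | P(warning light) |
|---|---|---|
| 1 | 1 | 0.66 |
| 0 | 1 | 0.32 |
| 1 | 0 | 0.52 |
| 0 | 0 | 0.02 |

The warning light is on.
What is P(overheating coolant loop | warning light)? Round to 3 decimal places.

P(warning light) = 0.02×0.961×0.83 + 0.32×0.961×0.17 + 0.52×0.039×0.83 + 0.66×0.039×0.17 = 0.015953 + 0.052278 + 0.016832 + 0.004376 = 0.089439
The overheating coolant loop-present share is 0.016832 + 0.004376 = 0.021208.
So P(overheating coolant loop | warning light) = 0.021208/0.089439 ≈ 0.237.

P(overheating coolant loop | warning light) ≈ 0.237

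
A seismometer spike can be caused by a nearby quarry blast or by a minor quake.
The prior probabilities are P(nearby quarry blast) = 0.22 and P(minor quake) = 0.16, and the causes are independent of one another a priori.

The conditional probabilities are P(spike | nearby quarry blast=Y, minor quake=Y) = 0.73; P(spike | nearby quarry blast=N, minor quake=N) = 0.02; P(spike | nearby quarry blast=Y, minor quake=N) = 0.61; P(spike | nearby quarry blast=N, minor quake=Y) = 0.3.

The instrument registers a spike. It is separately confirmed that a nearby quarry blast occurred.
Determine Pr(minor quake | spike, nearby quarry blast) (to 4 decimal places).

For the numerator, keep only minor quake=true terms: 0.73·0.16 = 0.116800
Denominator P(spike | nearby quarry blast): 0.61·0.84 + 0.73·0.16 = 0.629200
P(minor quake | spike, nearby quarry blast) = 0.116800/0.629200 ≈ 0.1856

Pr(minor quake | spike, nearby quarry blast) ≈ 0.1856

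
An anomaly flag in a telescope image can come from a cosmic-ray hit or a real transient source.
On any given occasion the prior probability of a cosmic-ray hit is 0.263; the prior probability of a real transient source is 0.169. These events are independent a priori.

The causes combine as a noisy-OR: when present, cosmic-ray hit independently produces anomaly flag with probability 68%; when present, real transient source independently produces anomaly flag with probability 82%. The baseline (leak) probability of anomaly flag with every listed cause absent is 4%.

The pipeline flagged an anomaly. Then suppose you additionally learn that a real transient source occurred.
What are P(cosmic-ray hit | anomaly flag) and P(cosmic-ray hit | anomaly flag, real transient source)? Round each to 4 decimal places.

Under noisy-OR, P(anomaly flag | causes) = 1 − (1−0.04)·∏(1−qᵢ) over the active causes.
P(anomaly flag) = 0.04×0.737×0.831 + 0.8272×0.737×0.169 + 0.6928×0.263×0.831 + 0.944704×0.263×0.169 = 0.024498 + 0.103030 + 0.151414 + 0.041989 = 0.320931
Restricting to configurations with cosmic-ray hit present: 0.151414 + 0.041989 = 0.193403.
Hence the posterior is 0.193403/0.320931 ≈ 0.6026.

Now condition on the additional information:
Weight on cosmic-ray hit=true, given the evidence: 0.944704*0.263 = 0.248457
Denominator P(anomaly flag | real transient source): 0.8272*0.737 + 0.944704*0.263 = 0.858103
Posterior = 0.248457 / 0.858103 ≈ 0.2895

P(cosmic-ray hit | anomaly flag) ≈ 0.6026; P(cosmic-ray hit | anomaly flag, real transient source) ≈ 0.2895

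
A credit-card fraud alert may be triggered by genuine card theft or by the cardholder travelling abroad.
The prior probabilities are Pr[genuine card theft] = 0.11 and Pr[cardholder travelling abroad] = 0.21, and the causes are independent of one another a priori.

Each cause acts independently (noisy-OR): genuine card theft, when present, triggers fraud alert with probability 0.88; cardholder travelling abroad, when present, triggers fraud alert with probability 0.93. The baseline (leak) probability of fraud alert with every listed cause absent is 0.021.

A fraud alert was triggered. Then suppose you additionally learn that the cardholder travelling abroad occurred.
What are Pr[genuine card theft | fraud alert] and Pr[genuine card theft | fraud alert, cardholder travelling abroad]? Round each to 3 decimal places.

Pr[genuine card theft | fraud alert] ≈ 0.345; Pr[genuine card theft | fraud alert, cardholder travelling abroad] ≈ 0.116

Under noisy-OR, P(fraud alert | causes) = 1 − (1−0.021)·∏(1−qᵢ) over the active causes.
By total probability over the 4 (genuine card theft, cardholder travelling abroad) configurations:
  P(fraud alert) = 0.021*0.89*0.79 + 0.93147*0.89*0.21 + 0.88252*0.11*0.79 + 0.991776*0.11*0.21
        = 0.014765 + 0.174092 + 0.076691 + 0.022910 = 0.288458
The terms with genuine card theft present sum to 0.099601, so
  P(genuine card theft | fraud alert) = 0.099601 / 0.288458 ≈ 0.345

Now also conditioning on cardholder travelling abroad=true:
Weight on genuine card theft=true, given the evidence: 0.991776×0.11 = 0.109095
The normalizing constant is 0.93147×0.89 + 0.991776×0.11 = 0.938103
P(genuine card theft | fraud alert, cardholder travelling abroad) = 0.109095/0.938103 ≈ 0.116
Conditioning on cardholder travelling abroad lowers the posterior on genuine card theft: the classic explaining-away effect in a common-effect structure.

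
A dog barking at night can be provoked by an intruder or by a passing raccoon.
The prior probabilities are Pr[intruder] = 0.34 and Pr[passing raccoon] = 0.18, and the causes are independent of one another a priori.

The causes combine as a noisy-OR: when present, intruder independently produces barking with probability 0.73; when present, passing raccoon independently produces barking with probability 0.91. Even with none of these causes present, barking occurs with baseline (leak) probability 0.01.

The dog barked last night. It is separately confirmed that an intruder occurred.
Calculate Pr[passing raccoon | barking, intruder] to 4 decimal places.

Under noisy-OR, P(barking | causes) = 1 − (1−0.01)·∏(1−qᵢ) over the active causes.
P(barking | intruder) = 0.7327×0.82 + 0.975943×0.18 = 0.600814 + 0.175670 = 0.776484
Restricting to configurations with passing raccoon present: 0.975943×0.18 = 0.175670.
P(passing raccoon | barking, intruder) = 0.175670 / 0.776484 ≈ 0.2262

Pr[passing raccoon | barking, intruder] ≈ 0.2262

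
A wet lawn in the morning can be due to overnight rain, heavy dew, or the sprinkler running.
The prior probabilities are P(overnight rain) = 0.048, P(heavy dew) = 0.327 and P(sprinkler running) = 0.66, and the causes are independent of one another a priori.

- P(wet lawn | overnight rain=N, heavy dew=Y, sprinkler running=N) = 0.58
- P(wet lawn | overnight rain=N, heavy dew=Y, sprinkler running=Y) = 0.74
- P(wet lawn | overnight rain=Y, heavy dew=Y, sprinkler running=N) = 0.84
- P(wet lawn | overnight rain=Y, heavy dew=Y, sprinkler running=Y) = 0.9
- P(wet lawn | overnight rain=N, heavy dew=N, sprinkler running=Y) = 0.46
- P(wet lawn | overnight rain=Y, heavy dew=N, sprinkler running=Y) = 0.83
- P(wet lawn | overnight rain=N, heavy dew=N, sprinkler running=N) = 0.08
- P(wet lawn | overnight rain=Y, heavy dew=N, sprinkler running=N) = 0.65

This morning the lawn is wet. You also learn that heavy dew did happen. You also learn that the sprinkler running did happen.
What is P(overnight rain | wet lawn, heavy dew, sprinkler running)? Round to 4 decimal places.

P(overnight rain | wet lawn, heavy dew, sprinkler running) ≈ 0.0578

P(wet lawn | heavy dew, sprinkler running) = 0.74*0.952 + 0.9*0.048 = 0.704480 + 0.043200 = 0.747680
The overnight rain-present share is 0.9*0.048 = 0.043200.
P(overnight rain | wet lawn, heavy dew, sprinkler running) = 0.043200 / 0.747680 ≈ 0.0578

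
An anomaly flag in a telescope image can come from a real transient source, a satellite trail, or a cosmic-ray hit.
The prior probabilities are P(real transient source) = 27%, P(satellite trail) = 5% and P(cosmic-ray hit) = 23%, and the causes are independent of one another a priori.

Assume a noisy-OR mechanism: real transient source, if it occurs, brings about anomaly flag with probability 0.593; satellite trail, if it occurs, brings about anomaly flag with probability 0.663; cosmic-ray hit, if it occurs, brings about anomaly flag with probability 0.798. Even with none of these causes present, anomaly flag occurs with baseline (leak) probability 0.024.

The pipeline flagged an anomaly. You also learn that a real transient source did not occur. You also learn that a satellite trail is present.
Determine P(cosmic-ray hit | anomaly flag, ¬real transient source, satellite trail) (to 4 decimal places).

P(cosmic-ray hit | anomaly flag, ¬real transient source, satellite trail) ≈ 0.2935

Under noisy-OR, P(anomaly flag | causes) = 1 − (1−0.024)·∏(1−qᵢ) over the active causes.
By total probability over both values of cosmic-ray hit:
  P(anomaly flag | ¬real transient source, satellite trail) = 0.671088*0.77 + 0.93356*0.23
        = 0.516738 + 0.214719 = 0.731457
Keeping only the cosmic-ray hit-present terms gives 0.214719, so
  P(cosmic-ray hit | anomaly flag, ¬real transient source, satellite trail) = 0.214719 / 0.731457 ≈ 0.2935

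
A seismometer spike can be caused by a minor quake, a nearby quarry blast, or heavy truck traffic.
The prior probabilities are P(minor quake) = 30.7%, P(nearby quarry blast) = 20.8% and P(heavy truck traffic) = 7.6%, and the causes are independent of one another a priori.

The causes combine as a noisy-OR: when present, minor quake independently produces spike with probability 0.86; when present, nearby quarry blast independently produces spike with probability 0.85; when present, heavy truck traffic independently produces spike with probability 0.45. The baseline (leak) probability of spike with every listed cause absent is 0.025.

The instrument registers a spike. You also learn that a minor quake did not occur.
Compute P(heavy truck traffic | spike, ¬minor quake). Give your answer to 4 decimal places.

P(heavy truck traffic | spike, ¬minor quake) ≈ 0.1888

Under noisy-OR, P(spike | causes) = 1 − (1−0.025)·∏(1−qᵢ) over the active causes.
Enumerate the 4 (nearby quarry blast, heavy truck traffic) configurations and weight by the priors:
  P(spike | ¬minor quake) = 0.025×0.792×0.924 + 0.46375×0.792×0.076 + 0.85375×0.208×0.924 + 0.919562×0.208×0.076
        = 0.018295 + 0.027914 + 0.164084 + 0.014536 = 0.224829
The terms with heavy truck traffic present sum to 0.042450, so
  P(heavy truck traffic | spike, ¬minor quake) = 0.042450 / 0.224829 ≈ 0.1888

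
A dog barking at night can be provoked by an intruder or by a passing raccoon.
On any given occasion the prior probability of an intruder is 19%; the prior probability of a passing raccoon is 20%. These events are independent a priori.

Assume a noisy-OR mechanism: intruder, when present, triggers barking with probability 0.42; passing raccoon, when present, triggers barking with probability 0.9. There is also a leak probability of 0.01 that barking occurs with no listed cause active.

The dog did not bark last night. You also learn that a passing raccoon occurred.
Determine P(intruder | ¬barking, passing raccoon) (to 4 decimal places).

P(intruder | ¬barking, passing raccoon) ≈ 0.1198

Under noisy-OR, P(barking | causes) = 1 − (1−0.01)·∏(1−qᵢ) over the active causes.
For the numerator, keep only intruder=true terms: 0.05742*0.19 = 0.010910
Normalizer over all consistent configurations: 0.099*0.81 + 0.05742*0.19 = 0.091100
P(intruder | ¬barking, passing raccoon) = 0.010910/0.091100 ≈ 0.1198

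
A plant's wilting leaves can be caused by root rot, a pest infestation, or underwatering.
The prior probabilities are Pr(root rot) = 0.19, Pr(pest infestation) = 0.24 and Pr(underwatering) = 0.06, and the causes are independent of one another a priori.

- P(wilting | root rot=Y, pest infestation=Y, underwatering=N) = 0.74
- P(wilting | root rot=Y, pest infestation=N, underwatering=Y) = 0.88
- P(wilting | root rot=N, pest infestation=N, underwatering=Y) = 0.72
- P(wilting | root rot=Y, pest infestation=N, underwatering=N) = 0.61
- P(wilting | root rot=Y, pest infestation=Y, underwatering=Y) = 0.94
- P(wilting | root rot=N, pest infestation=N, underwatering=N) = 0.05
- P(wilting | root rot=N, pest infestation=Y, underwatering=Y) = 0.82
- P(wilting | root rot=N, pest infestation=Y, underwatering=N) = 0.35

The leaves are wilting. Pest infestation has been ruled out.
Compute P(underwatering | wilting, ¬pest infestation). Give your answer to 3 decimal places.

P(wilting | ¬pest infestation) = 0.05·0.81·0.94 + 0.72·0.81·0.06 + 0.61·0.19·0.94 + 0.88·0.19·0.06 = 0.038070 + 0.034992 + 0.108946 + 0.010032 = 0.192040
Of this, 0.045024 comes from 0.034992 + 0.010032 (the underwatering=true cases).
Hence the posterior is 0.045024/0.192040 ≈ 0.234.

P(underwatering | wilting, ¬pest infestation) ≈ 0.234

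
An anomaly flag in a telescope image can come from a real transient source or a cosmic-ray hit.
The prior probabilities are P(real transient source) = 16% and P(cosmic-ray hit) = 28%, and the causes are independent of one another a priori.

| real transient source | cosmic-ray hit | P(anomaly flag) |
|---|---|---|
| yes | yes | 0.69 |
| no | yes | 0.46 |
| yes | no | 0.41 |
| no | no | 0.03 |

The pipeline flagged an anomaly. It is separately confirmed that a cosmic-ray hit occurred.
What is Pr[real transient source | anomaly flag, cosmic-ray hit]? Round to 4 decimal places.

Pr[real transient source | anomaly flag, cosmic-ray hit] ≈ 0.2222

By total probability over both values of real transient source:
  P(anomaly flag | cosmic-ray hit) = 0.46·0.84 + 0.69·0.16
        = 0.386400 + 0.110400 = 0.496800
The terms with real transient source present sum to 0.110400, so
  P(real transient source | anomaly flag, cosmic-ray hit) = 0.110400 / 0.496800 ≈ 0.2222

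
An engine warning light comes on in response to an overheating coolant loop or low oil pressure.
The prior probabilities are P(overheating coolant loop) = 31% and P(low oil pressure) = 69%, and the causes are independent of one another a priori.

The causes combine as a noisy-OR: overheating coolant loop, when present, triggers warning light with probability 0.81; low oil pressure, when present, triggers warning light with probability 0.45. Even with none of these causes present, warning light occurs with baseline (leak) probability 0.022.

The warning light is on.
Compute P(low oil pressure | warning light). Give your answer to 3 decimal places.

Under noisy-OR, P(warning light | causes) = 1 − (1−0.022)·∏(1−qᵢ) over the active causes.
Enumerate the 4 (overheating coolant loop, low oil pressure) configurations and weight by the priors:
  P(warning light) = 0.022×0.69×0.31 + 0.4621×0.69×0.69 + 0.81418×0.31×0.31 + 0.897799×0.31×0.69
        = 0.004706 + 0.220006 + 0.078243 + 0.192039 = 0.494994
Keeping only the low oil pressure-present terms gives 0.412045, so
  P(low oil pressure | warning light) = 0.412045 / 0.494994 ≈ 0.832

P(low oil pressure | warning light) ≈ 0.832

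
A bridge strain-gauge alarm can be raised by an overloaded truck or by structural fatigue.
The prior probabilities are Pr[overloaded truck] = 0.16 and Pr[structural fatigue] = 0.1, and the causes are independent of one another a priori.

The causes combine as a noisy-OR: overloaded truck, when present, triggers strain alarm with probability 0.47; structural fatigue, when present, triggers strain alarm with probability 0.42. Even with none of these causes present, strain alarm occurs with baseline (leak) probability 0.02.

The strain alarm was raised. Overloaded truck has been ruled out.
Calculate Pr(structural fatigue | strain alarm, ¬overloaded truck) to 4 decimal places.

Under noisy-OR, P(strain alarm | causes) = 1 − (1−0.02)·∏(1−qᵢ) over the active causes.
P(strain alarm | ¬overloaded truck) = 0.02·0.9 + 0.4316·0.1 = 0.018000 + 0.043160 = 0.061160
The structural fatigue-present share is 0.4316·0.1 = 0.043160.
Hence the posterior is 0.043160/0.061160 ≈ 0.7057.

Pr(structural fatigue | strain alarm, ¬overloaded truck) ≈ 0.7057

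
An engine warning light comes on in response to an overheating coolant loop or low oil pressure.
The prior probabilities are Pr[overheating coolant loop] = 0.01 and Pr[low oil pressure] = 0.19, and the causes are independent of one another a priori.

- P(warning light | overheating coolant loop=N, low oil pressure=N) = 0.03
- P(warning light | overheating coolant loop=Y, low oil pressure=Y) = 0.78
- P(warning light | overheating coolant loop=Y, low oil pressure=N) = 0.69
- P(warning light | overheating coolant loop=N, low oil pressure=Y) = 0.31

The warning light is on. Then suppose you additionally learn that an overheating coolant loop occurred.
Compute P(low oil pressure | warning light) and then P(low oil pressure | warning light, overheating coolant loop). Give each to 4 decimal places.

By total probability over the 4 (overheating coolant loop, low oil pressure) configurations:
  P(warning light) = 0.03×0.99×0.81 + 0.31×0.99×0.19 + 0.69×0.01×0.81 + 0.78×0.01×0.19
        = 0.024057 + 0.058311 + 0.005589 + 0.001482 = 0.089439
The terms with low oil pressure present sum to 0.059793, so
  P(low oil pressure | warning light) = 0.059793 / 0.089439 ≈ 0.6685

Now condition on the additional information:
P(warning light | overheating coolant loop) = 0.69·0.81 + 0.78·0.19 = 0.558900 + 0.148200 = 0.707100
Restricting to configurations with low oil pressure present: 0.78·0.19 = 0.148200.
P(low oil pressure | warning light, overheating coolant loop) = 0.148200 / 0.707100 ≈ 0.2096
Conditioning on overheating coolant loop lowers the posterior on low oil pressure: the classic explaining-away effect in a common-effect structure.

P(low oil pressure | warning light) ≈ 0.6685; P(low oil pressure | warning light, overheating coolant loop) ≈ 0.2096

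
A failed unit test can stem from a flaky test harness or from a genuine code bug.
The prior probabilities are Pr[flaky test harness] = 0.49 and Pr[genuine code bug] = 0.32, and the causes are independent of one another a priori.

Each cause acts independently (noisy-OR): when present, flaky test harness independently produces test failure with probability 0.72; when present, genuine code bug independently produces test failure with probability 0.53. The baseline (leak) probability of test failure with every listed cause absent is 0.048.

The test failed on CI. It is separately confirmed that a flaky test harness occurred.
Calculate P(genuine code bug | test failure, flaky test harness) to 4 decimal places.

Under noisy-OR, P(test failure | causes) = 1 − (1−0.048)·∏(1−qᵢ) over the active causes.
Numerator (weight on configurations with genuine code bug): 0.874717*0.32 = 0.279909
Denominator P(test failure | flaky test harness): 0.73344*0.68 + 0.874717*0.32 = 0.778648
P(genuine code bug | test failure, flaky test harness) = 0.279909/0.778648 ≈ 0.3595

P(genuine code bug | test failure, flaky test harness) ≈ 0.3595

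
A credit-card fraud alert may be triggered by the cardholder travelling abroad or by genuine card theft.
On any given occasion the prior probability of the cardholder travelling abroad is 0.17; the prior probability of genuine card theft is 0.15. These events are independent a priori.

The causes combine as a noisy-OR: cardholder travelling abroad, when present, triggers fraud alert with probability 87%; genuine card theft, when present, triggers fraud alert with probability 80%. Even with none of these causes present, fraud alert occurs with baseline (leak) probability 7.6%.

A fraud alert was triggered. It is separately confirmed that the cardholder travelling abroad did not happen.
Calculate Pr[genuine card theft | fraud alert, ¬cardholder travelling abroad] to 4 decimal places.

Under noisy-OR, P(fraud alert | causes) = 1 − (1−0.076)·∏(1−qᵢ) over the active causes.
Numerator (weight on configurations with genuine card theft): 0.8152*0.15 = 0.122280
The normalizing constant is 0.076*0.85 + 0.8152*0.15 = 0.186880
P(genuine card theft | fraud alert, ¬cardholder travelling abroad) = 0.122280/0.186880 ≈ 0.6543

Pr[genuine card theft | fraud alert, ¬cardholder travelling abroad] ≈ 0.6543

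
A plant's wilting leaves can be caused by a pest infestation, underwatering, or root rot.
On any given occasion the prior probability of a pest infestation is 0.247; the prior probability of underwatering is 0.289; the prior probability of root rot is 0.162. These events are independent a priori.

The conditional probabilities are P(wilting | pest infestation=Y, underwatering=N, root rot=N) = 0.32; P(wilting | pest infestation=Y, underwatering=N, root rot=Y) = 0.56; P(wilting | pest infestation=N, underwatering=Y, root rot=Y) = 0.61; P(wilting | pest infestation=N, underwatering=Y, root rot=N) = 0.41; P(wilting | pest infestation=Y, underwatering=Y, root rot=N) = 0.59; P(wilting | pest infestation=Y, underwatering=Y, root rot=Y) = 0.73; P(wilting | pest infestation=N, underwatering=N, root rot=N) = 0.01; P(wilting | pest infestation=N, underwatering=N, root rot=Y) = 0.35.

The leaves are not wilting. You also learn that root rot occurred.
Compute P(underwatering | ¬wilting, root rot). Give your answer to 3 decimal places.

Enumerate the 4 (pest infestation, underwatering) configurations and weight by the priors:
  P(¬wilting | root rot) = 0.65*0.753*0.711 + 0.39*0.753*0.289 + 0.44*0.247*0.711 + 0.27*0.247*0.289
        = 0.347999 + 0.084871 + 0.077271 + 0.019273 = 0.529414
The terms with underwatering present sum to 0.104144, so
  P(underwatering | ¬wilting, root rot) = 0.104144 / 0.529414 ≈ 0.197

P(underwatering | ¬wilting, root rot) ≈ 0.197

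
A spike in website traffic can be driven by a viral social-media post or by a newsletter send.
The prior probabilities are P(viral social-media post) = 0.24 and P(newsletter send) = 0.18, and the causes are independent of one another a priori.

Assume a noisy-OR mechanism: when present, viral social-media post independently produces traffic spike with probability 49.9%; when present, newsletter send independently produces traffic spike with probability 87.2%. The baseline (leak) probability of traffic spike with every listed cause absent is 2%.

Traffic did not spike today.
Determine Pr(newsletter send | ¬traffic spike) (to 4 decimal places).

Under noisy-OR, P(traffic spike | causes) = 1 − (1−0.02)·∏(1−qᵢ) over the active causes.
Numerator (weight on configurations with newsletter send): 0.017160 + 0.002715 = 0.019875
Normalizer over all consistent configurations: 0.98×0.76×0.82 + 0.12544×0.76×0.18 + 0.49098×0.24×0.82 + 0.062845×0.24×0.18 = 0.727236
Posterior = 0.019875 / 0.727236 ≈ 0.0273

Pr(newsletter send | ¬traffic spike) ≈ 0.0273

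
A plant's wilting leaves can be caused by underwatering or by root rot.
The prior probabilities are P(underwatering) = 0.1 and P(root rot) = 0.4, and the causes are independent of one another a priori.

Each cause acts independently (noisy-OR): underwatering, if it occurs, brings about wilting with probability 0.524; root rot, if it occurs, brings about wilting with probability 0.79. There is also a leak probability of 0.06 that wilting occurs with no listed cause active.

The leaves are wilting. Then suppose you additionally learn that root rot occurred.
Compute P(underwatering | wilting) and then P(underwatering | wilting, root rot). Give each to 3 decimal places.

Under noisy-OR, P(wilting | causes) = 1 − (1−0.06)·∏(1−qᵢ) over the active causes.
By total probability over the 4 (underwatering, root rot) configurations:
  P(wilting) = 0.06*0.9*0.6 + 0.8026*0.9*0.4 + 0.55256*0.1*0.6 + 0.906038*0.1*0.4
        = 0.032400 + 0.288936 + 0.033154 + 0.036242 = 0.390732
The terms with underwatering present sum to 0.069396, so
  P(underwatering | wilting) = 0.069396 / 0.390732 ≈ 0.178

Now condition on the additional information:
P(wilting | root rot) = 0.8026*0.9 + 0.906038*0.1 = 0.722340 + 0.090604 = 0.812944
Restricting to configurations with underwatering present: 0.906038*0.1 = 0.090604.
Hence the posterior is 0.090604/0.812944 ≈ 0.111.
The drop from 0.178 to 0.111 is the explaining-away (discounting) effect.

P(underwatering | wilting) ≈ 0.178; P(underwatering | wilting, root rot) ≈ 0.111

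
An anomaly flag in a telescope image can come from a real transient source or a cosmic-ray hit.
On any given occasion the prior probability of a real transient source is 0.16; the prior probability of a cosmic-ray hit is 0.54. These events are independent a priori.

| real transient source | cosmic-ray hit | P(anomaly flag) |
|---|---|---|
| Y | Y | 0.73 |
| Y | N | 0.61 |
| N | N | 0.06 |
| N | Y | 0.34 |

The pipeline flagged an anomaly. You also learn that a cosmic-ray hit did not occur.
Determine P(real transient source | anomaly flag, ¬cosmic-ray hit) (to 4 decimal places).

P(anomaly flag | ¬cosmic-ray hit) = 0.06·0.84 + 0.61·0.16 = 0.050400 + 0.097600 = 0.148000
Restricting to configurations with real transient source present: 0.61·0.16 = 0.097600.
P(real transient source | anomaly flag, ¬cosmic-ray hit) = 0.097600 / 0.148000 ≈ 0.6595

P(real transient source | anomaly flag, ¬cosmic-ray hit) ≈ 0.6595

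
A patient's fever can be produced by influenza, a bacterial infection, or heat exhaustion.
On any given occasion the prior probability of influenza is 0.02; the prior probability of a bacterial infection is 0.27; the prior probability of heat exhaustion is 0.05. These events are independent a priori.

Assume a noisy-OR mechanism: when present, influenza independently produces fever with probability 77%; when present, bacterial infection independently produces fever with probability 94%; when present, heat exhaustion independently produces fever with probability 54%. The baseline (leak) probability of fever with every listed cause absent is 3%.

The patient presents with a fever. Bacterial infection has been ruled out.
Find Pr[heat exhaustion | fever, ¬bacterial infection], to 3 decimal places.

Under noisy-OR, P(fever | causes) = 1 − (1−0.03)·∏(1−qᵢ) over the active causes.
Sum P(fever|·) weighted by the priors over the 4 (influenza, heat exhaustion) configurations:
  P(fever | ¬bacterial infection) = 0.03·0.98·0.95 + 0.5538·0.98·0.05 + 0.7769·0.02·0.95 + 0.897374·0.02·0.05
        = 0.027930 + 0.027136 + 0.014761 + 0.000897 = 0.070724
Keeping only the heat exhaustion-present terms gives 0.028033, so
  P(heat exhaustion | fever, ¬bacterial infection) = 0.028033 / 0.070724 ≈ 0.396

Pr[heat exhaustion | fever, ¬bacterial infection] ≈ 0.396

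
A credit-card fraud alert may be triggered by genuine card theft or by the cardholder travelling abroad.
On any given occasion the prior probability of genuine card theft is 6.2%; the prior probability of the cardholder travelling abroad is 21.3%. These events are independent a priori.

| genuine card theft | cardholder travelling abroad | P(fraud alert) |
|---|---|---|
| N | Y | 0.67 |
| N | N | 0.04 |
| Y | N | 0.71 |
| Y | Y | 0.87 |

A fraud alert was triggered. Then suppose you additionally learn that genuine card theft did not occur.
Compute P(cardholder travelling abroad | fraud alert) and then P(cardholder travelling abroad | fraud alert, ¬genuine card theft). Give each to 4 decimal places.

P(cardholder travelling abroad | fraud alert) ≈ 0.6937; P(cardholder travelling abroad | fraud alert, ¬genuine card theft) ≈ 0.8193

By total probability over the 4 (genuine card theft, cardholder travelling abroad) configurations:
  P(fraud alert) = 0.04*0.938*0.787 + 0.67*0.938*0.213 + 0.71*0.062*0.787 + 0.87*0.062*0.213
        = 0.029528 + 0.133862 + 0.034644 + 0.011489 = 0.209523
Keeping only the cardholder travelling abroad-present terms gives 0.145351, so
  P(cardholder travelling abroad | fraud alert) = 0.145351 / 0.209523 ≈ 0.6937

Now also conditioning on genuine card theft≠true:
Numerator (weight on configurations with cardholder travelling abroad): 0.67*0.213 = 0.142710
Normalizer over all consistent configurations: 0.04*0.787 + 0.67*0.213 = 0.174190
P(cardholder travelling abroad | fraud alert, ¬genuine card theft) = 0.142710/0.174190 ≈ 0.8193
Ruling out genuine card theft raises the posterior on cardholder travelling abroad — the flip side of explaining away.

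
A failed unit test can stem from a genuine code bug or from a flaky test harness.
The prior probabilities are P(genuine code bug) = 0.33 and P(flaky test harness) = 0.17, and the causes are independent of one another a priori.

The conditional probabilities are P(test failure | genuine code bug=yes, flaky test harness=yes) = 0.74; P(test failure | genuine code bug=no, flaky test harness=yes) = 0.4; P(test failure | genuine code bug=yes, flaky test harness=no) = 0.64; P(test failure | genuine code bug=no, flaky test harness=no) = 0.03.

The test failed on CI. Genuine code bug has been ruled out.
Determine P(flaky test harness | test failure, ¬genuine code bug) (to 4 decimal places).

P(flaky test harness | test failure, ¬genuine code bug) ≈ 0.7320

For the numerator, keep only flaky test harness=true terms: 0.4*0.17 = 0.068000
Normalizer over all consistent configurations: 0.03*0.83 + 0.4*0.17 = 0.092900
Posterior = 0.068000 / 0.092900 ≈ 0.7320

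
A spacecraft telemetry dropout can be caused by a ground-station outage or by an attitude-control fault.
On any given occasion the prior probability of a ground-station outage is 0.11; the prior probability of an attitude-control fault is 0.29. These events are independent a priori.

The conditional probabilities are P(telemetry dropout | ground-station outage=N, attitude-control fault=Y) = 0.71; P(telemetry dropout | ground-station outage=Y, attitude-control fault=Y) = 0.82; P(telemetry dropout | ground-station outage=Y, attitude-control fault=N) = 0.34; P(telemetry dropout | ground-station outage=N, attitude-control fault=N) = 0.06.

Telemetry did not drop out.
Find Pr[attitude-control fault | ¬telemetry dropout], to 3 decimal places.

Numerator (weight on configurations with attitude-control fault): 0.074849 + 0.005742 = 0.080591
The normalizing constant is 0.94*0.89*0.71 + 0.29*0.89*0.29 + 0.66*0.11*0.71 + 0.18*0.11*0.29 = 0.726123
Posterior = 0.080591 / 0.726123 ≈ 0.111

Pr[attitude-control fault | ¬telemetry dropout] ≈ 0.111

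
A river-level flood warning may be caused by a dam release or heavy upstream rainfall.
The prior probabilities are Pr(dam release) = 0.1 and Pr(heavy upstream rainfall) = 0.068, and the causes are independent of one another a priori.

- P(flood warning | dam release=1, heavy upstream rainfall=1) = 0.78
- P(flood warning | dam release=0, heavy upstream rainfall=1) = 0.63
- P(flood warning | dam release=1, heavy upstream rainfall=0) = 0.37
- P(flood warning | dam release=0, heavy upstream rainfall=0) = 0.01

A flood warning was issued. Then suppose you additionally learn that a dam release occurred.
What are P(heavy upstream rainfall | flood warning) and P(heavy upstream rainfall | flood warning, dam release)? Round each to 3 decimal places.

P(heavy upstream rainfall | flood warning) ≈ 0.506; P(heavy upstream rainfall | flood warning, dam release) ≈ 0.133

Weight on heavy upstream rainfall=true, given the evidence: 0.038556 + 0.005304 = 0.043860
The normalizing constant is 0.01×0.9×0.932 + 0.63×0.9×0.068 + 0.37×0.1×0.932 + 0.78×0.1×0.068 = 0.086732
P(heavy upstream rainfall | flood warning) = 0.043860/0.086732 ≈ 0.506

Now condition on the additional information:
By total probability over both values of heavy upstream rainfall:
  P(flood warning | dam release) = 0.37×0.932 + 0.78×0.068
        = 0.344840 + 0.053040 = 0.397880
Keeping only the heavy upstream rainfall-present terms gives 0.053040, so
  P(heavy upstream rainfall | flood warning, dam release) = 0.053040 / 0.397880 ≈ 0.133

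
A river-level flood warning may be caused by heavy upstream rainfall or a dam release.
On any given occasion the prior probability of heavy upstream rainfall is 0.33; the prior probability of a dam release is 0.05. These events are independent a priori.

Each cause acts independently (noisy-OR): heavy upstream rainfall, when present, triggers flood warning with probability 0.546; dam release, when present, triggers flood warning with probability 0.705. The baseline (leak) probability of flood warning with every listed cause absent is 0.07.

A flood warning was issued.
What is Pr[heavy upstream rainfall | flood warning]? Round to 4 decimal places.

Pr[heavy upstream rainfall | flood warning] ≈ 0.7396

Under noisy-OR, P(flood warning | causes) = 1 − (1−0.07)·∏(1−qᵢ) over the active causes.
Enumerate the 4 (heavy upstream rainfall, dam release) configurations and weight by the priors:
  P(flood warning) = 0.07·0.67·0.95 + 0.72565·0.67·0.05 + 0.57778·0.33·0.95 + 0.875445·0.33·0.05
        = 0.044555 + 0.024309 + 0.181134 + 0.014445 = 0.264443
The terms with heavy upstream rainfall present sum to 0.195579, so
  P(heavy upstream rainfall | flood warning) = 0.195579 / 0.264443 ≈ 0.7396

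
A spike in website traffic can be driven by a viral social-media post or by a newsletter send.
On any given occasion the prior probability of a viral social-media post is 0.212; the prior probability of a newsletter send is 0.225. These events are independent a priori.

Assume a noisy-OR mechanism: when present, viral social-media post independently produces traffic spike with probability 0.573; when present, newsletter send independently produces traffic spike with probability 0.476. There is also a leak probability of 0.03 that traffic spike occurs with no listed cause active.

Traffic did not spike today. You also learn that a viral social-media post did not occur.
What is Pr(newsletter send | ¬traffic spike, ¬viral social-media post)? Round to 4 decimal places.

Under noisy-OR, P(traffic spike | causes) = 1 − (1−0.03)·∏(1−qᵢ) over the active causes.
Weight on newsletter send=true, given the evidence: 0.50828*0.225 = 0.114363
Normalizer over all consistent configurations: 0.97*0.775 + 0.50828*0.225 = 0.866113
Posterior = 0.114363 / 0.866113 ≈ 0.1320

Pr(newsletter send | ¬traffic spike, ¬viral social-media post) ≈ 0.1320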